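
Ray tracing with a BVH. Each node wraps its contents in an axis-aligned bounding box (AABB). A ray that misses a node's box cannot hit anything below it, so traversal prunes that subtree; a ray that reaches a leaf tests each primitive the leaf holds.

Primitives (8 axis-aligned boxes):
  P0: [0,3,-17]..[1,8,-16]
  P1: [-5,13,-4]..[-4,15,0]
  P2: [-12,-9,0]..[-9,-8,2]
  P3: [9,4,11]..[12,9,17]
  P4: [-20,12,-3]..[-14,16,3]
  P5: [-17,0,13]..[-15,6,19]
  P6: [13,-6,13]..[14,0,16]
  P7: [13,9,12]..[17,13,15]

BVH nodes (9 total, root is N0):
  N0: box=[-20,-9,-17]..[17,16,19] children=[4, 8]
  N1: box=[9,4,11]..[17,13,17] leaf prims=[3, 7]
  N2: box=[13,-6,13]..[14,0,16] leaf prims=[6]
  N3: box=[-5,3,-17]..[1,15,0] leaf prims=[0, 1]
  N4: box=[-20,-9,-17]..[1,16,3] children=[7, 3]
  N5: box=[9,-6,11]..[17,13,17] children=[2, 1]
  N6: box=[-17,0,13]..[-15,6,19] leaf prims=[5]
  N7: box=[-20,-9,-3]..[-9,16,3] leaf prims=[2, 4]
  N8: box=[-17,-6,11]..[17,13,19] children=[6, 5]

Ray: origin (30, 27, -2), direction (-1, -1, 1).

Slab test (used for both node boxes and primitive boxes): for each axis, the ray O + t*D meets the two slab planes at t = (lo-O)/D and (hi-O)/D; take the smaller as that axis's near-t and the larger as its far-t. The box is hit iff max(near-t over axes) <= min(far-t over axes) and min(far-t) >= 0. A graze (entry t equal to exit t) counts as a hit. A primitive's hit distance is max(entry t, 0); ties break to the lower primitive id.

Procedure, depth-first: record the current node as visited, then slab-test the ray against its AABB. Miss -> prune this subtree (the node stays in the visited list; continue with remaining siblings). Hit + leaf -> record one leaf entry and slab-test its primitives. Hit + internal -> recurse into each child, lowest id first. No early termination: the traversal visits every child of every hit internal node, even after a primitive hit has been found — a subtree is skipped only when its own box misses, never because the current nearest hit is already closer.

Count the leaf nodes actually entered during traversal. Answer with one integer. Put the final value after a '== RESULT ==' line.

Walk:
N0 x:[13,50] y:[11,36] z:[-15,21] -> hit [13,21], descend [4, 8]
  N4 x:[29,50] y:[11,36] z:[-15,5] -> miss, prune
  N8 x:[13,47] y:[14,33] z:[13,21] -> hit [14,21], descend [5, 6]
    N5 x:[13,21] y:[14,33] z:[13,19] -> hit [14,19], descend [1, 2]
      N1 x:[13,21] y:[14,23] z:[13,19] -> hit [14,19] leaf, test {P3@t=18, P7@t=14}
      N2 x:[16,17] y:[27,33] z:[15,18] -> miss, prune
    N6 x:[45,47] y:[21,27] z:[15,21] -> miss, prune

7 AABB tests over nodes [0, 4, 8, 5, 1, 2, 6]; 1 leaf entered; closest P7.

== RESULT ==
1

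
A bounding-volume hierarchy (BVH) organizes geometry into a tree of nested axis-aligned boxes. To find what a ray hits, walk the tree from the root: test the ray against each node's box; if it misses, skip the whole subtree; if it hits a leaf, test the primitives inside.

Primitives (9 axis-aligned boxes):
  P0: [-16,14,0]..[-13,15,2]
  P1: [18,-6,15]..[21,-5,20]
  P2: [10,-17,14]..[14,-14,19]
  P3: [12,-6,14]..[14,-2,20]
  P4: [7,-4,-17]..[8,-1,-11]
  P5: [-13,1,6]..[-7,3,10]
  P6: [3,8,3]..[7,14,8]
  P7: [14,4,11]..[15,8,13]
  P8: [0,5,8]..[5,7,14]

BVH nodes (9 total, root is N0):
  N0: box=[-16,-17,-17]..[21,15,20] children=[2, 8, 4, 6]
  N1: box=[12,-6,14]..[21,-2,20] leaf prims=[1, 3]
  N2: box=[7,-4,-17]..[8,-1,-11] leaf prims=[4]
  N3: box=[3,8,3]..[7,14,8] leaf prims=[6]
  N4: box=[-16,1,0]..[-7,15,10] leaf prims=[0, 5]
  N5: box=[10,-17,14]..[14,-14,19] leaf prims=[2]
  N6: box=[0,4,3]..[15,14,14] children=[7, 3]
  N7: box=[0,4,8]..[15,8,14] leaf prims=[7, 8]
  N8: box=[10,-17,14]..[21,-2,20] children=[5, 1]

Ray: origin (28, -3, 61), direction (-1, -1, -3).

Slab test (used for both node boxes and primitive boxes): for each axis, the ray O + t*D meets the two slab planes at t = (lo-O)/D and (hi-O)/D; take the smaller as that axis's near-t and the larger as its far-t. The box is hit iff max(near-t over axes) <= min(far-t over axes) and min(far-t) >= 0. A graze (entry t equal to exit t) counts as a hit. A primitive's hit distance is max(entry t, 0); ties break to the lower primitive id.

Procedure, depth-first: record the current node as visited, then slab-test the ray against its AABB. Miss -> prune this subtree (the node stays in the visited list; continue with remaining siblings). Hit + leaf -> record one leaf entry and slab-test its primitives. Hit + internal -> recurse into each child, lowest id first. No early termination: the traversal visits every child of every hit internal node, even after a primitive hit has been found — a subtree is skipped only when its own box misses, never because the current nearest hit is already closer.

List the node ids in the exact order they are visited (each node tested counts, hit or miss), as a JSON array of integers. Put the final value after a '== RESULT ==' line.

Trace the traversal:
N0 x:[7,44] y:[-18,14] z:[41/3,26] -> hit [41/3,14], descend [2, 4, 6, 8]
  N2 x:[20,21] y:[-2,1] z:[24,26] -> miss, prune
  N4 x:[35,44] y:[-18,-4] z:[17,61/3] -> miss, prune
  N6 x:[13,28] y:[-17,-7] z:[47/3,58/3] -> miss, prune
  N8 x:[7,18] y:[-1,14] z:[41/3,47/3] -> hit [41/3,14], descend [1, 5]
    N1 x:[7,16] y:[-1,3] z:[41/3,47/3] -> miss, prune
    N5 x:[14,18] y:[11,14] z:[14,47/3] -> hit [14,14] leaf, test {P2@t=14}

Visited [0, 2, 4, 6, 8, 1, 5]. Tests: 7 box, 1 leaf. Nearest: P2.

== RESULT ==
[0, 2, 4, 6, 8, 1, 5]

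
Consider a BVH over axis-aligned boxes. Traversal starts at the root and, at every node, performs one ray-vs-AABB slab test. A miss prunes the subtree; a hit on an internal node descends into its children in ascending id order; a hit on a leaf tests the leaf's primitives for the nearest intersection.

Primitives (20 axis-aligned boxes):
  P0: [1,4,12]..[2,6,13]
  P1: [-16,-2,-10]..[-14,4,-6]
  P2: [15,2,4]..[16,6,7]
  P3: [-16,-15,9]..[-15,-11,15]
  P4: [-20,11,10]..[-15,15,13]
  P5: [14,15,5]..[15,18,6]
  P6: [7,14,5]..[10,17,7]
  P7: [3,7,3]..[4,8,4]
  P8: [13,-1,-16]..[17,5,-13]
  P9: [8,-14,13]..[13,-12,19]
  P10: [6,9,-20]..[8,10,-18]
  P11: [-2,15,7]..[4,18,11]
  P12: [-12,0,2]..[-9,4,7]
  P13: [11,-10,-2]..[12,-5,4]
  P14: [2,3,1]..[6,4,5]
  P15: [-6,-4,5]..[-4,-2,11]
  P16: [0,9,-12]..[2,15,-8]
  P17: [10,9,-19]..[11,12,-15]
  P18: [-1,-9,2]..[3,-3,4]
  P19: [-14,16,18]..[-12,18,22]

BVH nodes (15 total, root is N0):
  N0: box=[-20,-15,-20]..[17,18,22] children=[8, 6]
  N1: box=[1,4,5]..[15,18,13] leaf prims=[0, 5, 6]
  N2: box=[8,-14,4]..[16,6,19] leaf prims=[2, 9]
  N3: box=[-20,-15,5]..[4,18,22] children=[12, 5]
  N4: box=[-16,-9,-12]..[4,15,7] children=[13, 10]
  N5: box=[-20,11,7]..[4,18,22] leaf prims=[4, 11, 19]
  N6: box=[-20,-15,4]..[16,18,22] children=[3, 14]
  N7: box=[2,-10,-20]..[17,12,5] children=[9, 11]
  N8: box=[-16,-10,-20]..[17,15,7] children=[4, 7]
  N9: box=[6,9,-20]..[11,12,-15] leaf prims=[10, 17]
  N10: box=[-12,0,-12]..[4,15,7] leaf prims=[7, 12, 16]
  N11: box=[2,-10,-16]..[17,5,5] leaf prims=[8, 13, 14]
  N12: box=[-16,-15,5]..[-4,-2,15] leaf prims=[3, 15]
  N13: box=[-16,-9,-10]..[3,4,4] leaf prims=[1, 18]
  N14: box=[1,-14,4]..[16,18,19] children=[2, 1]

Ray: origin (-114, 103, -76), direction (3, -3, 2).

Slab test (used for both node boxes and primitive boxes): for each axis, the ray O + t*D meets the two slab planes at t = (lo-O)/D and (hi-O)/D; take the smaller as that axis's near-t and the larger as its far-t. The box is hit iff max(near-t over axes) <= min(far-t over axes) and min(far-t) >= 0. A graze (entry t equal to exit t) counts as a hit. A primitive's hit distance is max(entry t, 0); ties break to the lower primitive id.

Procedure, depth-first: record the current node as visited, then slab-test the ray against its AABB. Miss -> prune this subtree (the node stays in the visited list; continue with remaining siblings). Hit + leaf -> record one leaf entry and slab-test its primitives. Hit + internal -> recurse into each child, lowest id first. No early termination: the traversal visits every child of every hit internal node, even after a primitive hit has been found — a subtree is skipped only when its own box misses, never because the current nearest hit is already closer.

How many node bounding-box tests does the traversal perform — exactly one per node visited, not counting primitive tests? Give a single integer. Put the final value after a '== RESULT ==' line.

Walk:
N0 x:[94/3,131/3] y:[85/3,118/3] z:[28,49] -> hit [94/3,118/3], descend [6, 8]
  N6 x:[94/3,130/3] y:[85/3,118/3] z:[40,49] -> miss, prune
  N8 x:[98/3,131/3] y:[88/3,113/3] z:[28,83/2] -> hit [98/3,113/3], descend [4, 7]
    N4 x:[98/3,118/3] y:[88/3,112/3] z:[32,83/2] -> hit [98/3,112/3], descend [10, 13]
      N10 x:[34,118/3] y:[88/3,103/3] z:[32,83/2] -> hit [34,103/3] leaf, test {P7(miss), P12(miss), P16(miss)}
      N13 x:[98/3,39] y:[33,112/3] z:[33,40] -> hit [33,112/3] leaf, test {P1@t=33, P18(miss)}
    N7 x:[116/3,131/3] y:[91/3,113/3] z:[28,81/2] -> miss, prune

Visited [0, 6, 8, 4, 10, 13, 7]. Tests: 7 box, 2 leaf. Nearest: P1.

== RESULT ==
7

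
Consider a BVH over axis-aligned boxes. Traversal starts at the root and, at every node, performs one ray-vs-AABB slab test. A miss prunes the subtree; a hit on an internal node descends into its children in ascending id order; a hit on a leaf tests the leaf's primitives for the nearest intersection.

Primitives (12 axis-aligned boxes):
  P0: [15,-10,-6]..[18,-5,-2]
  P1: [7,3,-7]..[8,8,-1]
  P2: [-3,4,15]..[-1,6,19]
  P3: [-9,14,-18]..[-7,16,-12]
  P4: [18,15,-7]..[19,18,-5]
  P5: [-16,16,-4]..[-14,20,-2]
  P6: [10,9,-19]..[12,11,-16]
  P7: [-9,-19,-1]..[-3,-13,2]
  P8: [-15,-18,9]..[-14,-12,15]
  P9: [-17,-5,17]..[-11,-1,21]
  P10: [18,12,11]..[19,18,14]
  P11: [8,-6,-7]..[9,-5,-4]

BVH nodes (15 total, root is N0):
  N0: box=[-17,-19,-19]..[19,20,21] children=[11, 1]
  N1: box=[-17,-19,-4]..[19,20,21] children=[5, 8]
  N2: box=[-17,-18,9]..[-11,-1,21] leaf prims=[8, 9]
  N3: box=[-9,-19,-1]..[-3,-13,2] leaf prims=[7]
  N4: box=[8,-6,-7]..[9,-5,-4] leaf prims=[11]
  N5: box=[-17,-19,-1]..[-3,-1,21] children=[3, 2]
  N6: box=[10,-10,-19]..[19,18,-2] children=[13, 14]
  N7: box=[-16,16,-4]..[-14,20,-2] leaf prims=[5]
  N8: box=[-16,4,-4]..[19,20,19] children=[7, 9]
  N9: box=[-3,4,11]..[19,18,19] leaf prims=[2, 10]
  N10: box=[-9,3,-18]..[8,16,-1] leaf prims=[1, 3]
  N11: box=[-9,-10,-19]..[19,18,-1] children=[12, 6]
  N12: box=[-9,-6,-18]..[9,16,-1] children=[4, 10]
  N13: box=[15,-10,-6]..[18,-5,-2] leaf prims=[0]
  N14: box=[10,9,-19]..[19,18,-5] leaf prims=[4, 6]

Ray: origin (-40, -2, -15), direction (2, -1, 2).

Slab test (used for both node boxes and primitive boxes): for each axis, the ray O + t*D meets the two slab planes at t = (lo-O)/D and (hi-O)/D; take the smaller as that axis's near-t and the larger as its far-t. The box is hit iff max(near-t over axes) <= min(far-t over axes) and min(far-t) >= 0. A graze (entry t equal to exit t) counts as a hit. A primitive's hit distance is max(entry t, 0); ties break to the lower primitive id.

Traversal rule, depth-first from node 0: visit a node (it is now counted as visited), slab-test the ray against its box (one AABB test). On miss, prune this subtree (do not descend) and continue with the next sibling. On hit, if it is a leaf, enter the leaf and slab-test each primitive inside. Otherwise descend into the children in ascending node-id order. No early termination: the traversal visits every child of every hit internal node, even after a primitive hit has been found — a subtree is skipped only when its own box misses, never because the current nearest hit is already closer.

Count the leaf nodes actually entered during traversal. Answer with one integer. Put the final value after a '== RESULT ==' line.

Traverse from the root:
N0 x:[23/2,59/2] y:[-22,17] z:[-2,18] -> hit [23/2,17], descend [1, 11]
  N1 x:[23/2,59/2] y:[-22,17] z:[11/2,18] -> hit [23/2,17], descend [5, 8]
    N5 x:[23/2,37/2] y:[-1,17] z:[7,18] -> hit [23/2,17], descend [2, 3]
      N2 x:[23/2,29/2] y:[-1,16] z:[12,18] -> hit [12,29/2] leaf, test {P8@t=25/2, P9(miss)}
      N3 x:[31/2,37/2] y:[11,17] z:[7,17/2] -> miss, prune
    N8 x:[12,59/2] y:[-22,-6] z:[11/2,17] -> miss, prune
  N11 x:[31/2,59/2] y:[-20,8] z:[-2,7] -> miss, prune

Summary -> nodes [0, 1, 5, 2, 3, 8, 11]; box-tests=7; leaf-entries=1; first=P8

== RESULT ==
1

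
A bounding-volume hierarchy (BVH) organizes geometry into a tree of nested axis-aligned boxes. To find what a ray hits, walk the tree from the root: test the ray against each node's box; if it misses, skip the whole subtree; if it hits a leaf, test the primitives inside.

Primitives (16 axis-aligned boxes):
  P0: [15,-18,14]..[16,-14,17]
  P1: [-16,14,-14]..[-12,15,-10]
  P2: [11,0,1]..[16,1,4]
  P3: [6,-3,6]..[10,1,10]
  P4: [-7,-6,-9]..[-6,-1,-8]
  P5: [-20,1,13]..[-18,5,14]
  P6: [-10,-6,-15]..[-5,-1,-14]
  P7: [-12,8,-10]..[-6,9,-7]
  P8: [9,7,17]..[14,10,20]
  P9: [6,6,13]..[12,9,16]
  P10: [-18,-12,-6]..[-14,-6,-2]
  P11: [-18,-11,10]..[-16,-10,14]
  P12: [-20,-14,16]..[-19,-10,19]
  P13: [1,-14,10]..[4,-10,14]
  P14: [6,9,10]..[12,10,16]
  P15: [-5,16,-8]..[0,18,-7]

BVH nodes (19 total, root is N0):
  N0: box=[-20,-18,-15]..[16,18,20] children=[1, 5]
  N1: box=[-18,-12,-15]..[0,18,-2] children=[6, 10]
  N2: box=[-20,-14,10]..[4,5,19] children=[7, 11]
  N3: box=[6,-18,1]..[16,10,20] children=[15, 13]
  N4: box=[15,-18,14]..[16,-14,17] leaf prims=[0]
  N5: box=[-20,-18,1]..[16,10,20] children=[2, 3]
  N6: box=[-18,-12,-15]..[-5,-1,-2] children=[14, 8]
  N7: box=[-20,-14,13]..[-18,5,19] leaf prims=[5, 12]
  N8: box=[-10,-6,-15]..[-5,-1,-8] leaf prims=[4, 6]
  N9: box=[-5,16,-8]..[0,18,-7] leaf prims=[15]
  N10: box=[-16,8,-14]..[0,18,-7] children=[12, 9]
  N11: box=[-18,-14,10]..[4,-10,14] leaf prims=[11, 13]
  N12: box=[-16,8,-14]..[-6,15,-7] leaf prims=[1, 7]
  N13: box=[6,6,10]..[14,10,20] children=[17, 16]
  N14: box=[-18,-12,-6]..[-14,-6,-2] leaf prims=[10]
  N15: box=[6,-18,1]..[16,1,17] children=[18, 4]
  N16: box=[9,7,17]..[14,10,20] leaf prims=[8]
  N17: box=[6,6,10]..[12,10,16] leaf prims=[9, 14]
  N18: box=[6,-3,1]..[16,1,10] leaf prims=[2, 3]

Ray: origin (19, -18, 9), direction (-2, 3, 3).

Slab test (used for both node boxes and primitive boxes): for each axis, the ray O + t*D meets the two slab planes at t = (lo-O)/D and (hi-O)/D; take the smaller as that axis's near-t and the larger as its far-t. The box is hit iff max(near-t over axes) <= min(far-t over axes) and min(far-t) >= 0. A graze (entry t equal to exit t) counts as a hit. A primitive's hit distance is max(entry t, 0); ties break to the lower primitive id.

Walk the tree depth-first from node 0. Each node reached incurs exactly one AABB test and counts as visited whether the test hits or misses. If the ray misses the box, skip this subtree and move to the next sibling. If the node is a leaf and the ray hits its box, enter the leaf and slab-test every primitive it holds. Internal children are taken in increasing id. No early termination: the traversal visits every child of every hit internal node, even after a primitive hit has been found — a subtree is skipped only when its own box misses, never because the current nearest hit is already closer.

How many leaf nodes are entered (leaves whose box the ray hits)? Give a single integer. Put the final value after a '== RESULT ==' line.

Trace the traversal:
N0 x:[3/2,39/2] y:[0,12] z:[-8,11/3] -> hit [3/2,11/3], descend [1, 5]
  N1 x:[19/2,37/2] y:[2,12] z:[-8,-11/3] -> miss, prune
  N5 x:[3/2,39/2] y:[0,28/3] z:[-8/3,11/3] -> hit [3/2,11/3], descend [2, 3]
    N2 x:[15/2,39/2] y:[4/3,23/3] z:[1/3,10/3] -> miss, prune
    N3 x:[3/2,13/2] y:[0,28/3] z:[-8/3,11/3] -> hit [3/2,11/3], descend [13, 15]
      N13 x:[5/2,13/2] y:[8,28/3] z:[1/3,11/3] -> miss, prune
      N15 x:[3/2,13/2] y:[0,19/3] z:[-8/3,8/3] -> hit [3/2,8/3], descend [4, 18]
        N4 x:[3/2,2] y:[0,4/3] z:[5/3,8/3] -> miss, prune
        N18 x:[3/2,13/2] y:[5,19/3] z:[-8/3,1/3] -> miss, prune

Summary -> nodes [0, 1, 5, 2, 3, 13, 15, 4, 18]; box-tests=9; leaf-entries=0; first=miss

== RESULT ==
0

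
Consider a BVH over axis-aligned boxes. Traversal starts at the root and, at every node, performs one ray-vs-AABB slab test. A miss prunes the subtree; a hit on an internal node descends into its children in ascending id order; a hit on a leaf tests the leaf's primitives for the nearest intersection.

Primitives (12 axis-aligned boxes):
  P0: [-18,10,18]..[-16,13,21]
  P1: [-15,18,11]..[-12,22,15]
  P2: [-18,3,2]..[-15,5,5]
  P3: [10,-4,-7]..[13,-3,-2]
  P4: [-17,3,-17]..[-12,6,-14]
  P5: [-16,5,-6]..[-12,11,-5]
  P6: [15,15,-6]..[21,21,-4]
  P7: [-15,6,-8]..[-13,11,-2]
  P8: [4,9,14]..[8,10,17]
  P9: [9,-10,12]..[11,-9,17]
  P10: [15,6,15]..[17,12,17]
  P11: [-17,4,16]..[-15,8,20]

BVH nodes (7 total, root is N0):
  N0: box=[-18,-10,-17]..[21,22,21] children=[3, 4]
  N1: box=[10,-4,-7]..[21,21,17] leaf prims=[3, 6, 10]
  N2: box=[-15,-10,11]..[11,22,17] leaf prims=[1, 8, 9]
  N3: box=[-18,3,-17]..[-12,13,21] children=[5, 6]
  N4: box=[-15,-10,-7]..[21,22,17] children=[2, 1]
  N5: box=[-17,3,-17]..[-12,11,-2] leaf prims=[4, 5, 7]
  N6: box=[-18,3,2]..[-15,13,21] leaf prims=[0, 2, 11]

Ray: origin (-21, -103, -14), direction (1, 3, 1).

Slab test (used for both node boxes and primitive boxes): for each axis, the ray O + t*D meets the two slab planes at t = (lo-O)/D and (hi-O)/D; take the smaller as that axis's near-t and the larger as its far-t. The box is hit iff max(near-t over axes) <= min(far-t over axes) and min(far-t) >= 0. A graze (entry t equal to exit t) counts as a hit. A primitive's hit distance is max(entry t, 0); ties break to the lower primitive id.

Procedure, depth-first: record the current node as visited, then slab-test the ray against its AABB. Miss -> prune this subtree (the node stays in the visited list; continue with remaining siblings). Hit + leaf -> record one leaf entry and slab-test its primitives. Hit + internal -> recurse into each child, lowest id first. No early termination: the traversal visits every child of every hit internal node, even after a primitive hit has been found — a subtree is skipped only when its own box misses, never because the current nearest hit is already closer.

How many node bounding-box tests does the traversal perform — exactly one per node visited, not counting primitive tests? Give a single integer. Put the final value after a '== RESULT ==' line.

Walk:
N0 x:[3,42] y:[31,125/3] z:[-3,35] -> hit [31,35], descend [3, 4]
  N3 x:[3,9] y:[106/3,116/3] z:[-3,35] -> miss, prune
  N4 x:[6,42] y:[31,125/3] z:[7,31] -> hit [31,31], descend [1, 2]
    N1 x:[31,42] y:[33,124/3] z:[7,31] -> miss, prune
    N2 x:[6,32] y:[31,125/3] z:[25,31] -> hit [31,31] leaf, test {P1(miss), P8(miss), P9@t=31}

order=[0, 3, 4, 1, 2]  |boxes|=5  |leaves|=1  hit=P9

== RESULT ==
5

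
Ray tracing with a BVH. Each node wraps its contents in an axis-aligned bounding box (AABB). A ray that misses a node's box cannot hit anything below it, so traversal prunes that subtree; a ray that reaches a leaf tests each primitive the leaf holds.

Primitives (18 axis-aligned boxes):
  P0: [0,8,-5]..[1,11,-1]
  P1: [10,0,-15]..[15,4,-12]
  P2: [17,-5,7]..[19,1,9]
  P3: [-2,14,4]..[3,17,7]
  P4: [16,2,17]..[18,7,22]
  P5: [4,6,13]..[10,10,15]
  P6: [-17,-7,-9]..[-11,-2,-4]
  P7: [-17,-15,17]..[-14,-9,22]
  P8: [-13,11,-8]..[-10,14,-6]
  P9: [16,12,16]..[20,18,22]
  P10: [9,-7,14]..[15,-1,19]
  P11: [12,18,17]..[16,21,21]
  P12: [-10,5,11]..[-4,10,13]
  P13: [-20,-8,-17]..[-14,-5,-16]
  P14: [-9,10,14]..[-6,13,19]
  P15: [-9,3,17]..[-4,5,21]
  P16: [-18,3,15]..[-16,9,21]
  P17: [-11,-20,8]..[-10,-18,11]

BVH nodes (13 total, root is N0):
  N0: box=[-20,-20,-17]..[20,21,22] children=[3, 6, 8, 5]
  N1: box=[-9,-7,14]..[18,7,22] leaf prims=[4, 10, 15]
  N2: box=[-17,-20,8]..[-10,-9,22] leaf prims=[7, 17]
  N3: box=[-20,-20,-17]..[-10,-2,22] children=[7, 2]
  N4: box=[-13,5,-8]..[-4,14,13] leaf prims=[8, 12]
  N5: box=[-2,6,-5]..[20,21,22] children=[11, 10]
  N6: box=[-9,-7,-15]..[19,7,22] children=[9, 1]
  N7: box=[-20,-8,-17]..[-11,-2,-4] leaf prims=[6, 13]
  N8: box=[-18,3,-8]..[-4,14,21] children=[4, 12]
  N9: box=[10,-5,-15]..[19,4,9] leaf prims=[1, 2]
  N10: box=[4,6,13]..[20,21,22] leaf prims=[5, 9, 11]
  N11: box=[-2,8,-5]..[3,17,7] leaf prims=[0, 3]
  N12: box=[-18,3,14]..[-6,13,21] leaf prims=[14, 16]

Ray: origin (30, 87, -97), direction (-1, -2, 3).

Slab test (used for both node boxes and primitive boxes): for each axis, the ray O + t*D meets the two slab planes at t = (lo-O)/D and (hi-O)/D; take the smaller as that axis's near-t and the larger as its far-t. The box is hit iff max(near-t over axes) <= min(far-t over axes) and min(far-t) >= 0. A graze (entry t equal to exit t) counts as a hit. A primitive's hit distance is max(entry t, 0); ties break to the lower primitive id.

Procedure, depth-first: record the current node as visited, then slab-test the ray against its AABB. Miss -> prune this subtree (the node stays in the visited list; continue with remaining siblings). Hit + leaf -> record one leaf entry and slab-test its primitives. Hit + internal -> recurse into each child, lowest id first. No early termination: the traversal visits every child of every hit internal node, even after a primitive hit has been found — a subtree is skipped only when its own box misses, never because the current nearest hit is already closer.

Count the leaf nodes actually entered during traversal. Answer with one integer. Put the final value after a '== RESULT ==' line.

Traverse from the root:
N0 x:[10,50] y:[33,107/2] z:[80/3,119/3] -> hit [33,119/3], descend [3, 5, 6, 8]
  N3 x:[40,50] y:[89/2,107/2] z:[80/3,119/3] -> miss, prune
  N5 x:[10,32] y:[33,81/2] z:[92/3,119/3] -> miss, prune
  N6 x:[11,39] y:[40,47] z:[82/3,119/3] -> miss, prune
  N8 x:[34,48] y:[73/2,42] z:[89/3,118/3] -> hit [73/2,118/3], descend [4, 12]
    N4 x:[34,43] y:[73/2,41] z:[89/3,110/3] -> hit [73/2,110/3] leaf, test {P8(miss), P12(miss)}
    N12 x:[36,48] y:[37,42] z:[37,118/3] -> hit [37,118/3] leaf, test {P14@t=37, P16(miss)}

Summary -> nodes [0, 3, 5, 6, 8, 4, 12]; box-tests=7; leaf-entries=2; first=P14

== RESULT ==
2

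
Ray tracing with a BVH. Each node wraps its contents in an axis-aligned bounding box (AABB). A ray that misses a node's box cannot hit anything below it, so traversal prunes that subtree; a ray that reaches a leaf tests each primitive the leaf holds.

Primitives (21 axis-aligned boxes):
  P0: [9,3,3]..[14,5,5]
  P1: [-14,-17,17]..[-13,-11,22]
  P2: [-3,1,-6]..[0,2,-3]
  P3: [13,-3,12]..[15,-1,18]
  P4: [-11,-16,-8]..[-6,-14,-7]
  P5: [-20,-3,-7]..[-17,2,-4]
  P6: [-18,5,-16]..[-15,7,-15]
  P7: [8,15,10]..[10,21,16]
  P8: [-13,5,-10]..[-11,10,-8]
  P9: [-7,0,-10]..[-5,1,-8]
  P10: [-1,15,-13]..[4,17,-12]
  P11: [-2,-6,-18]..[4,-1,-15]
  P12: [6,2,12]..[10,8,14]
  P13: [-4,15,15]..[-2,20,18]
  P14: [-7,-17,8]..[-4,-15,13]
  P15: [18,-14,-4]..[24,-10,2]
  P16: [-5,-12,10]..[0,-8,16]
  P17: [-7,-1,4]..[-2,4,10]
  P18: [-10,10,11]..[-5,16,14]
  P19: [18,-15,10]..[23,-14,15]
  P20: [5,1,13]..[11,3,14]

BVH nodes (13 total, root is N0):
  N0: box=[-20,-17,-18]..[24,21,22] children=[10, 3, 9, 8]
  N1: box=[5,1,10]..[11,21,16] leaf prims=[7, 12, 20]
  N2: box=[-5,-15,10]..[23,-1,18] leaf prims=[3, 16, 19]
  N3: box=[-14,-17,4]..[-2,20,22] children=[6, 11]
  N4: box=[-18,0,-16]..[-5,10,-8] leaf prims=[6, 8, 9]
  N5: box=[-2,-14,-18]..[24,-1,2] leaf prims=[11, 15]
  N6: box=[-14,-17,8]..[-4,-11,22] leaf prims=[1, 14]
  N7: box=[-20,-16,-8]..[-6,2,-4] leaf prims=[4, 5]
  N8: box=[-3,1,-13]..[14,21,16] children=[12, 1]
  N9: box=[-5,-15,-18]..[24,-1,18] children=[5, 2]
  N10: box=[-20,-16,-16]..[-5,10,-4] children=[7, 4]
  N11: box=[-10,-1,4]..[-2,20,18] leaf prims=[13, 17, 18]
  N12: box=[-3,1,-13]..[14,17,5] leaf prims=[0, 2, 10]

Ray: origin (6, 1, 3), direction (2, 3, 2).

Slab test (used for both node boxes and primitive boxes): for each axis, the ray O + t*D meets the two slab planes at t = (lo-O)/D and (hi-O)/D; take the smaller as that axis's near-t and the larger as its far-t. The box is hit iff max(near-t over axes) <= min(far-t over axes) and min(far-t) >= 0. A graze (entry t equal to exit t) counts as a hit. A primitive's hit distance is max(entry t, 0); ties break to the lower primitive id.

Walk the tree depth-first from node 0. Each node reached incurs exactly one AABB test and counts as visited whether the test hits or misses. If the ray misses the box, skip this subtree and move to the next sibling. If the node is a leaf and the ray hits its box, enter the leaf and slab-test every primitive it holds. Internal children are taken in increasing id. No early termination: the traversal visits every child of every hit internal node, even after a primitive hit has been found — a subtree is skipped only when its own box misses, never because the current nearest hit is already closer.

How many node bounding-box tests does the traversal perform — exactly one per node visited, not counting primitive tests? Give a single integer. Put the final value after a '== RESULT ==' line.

Traverse from the root:
N0 x:[-13,9] y:[-6,20/3] z:[-21/2,19/2] -> hit [-6,20/3], descend [3, 8, 9, 10]
  N3 x:[-10,-4] y:[-6,19/3] z:[1/2,19/2] -> miss, prune
  N8 x:[-9/2,4] y:[0,20/3] z:[-8,13/2] -> hit [0,4], descend [1, 12]
    N1 x:[-1/2,5/2] y:[0,20/3] z:[7/2,13/2] -> miss, prune
    N12 x:[-9/2,4] y:[0,16/3] z:[-8,1] -> hit [0,1] leaf, test {P0(miss), P2(miss), P10(miss)}
  N9 x:[-11/2,9] y:[-16/3,-2/3] z:[-21/2,15/2] -> miss, prune
  N10 x:[-13,-11/2] y:[-17/3,3] z:[-19/2,-7/2] -> miss, prune

Summary -> nodes [0, 3, 8, 1, 12, 9, 10]; box-tests=7; leaf-entries=1; first=miss

== RESULT ==
7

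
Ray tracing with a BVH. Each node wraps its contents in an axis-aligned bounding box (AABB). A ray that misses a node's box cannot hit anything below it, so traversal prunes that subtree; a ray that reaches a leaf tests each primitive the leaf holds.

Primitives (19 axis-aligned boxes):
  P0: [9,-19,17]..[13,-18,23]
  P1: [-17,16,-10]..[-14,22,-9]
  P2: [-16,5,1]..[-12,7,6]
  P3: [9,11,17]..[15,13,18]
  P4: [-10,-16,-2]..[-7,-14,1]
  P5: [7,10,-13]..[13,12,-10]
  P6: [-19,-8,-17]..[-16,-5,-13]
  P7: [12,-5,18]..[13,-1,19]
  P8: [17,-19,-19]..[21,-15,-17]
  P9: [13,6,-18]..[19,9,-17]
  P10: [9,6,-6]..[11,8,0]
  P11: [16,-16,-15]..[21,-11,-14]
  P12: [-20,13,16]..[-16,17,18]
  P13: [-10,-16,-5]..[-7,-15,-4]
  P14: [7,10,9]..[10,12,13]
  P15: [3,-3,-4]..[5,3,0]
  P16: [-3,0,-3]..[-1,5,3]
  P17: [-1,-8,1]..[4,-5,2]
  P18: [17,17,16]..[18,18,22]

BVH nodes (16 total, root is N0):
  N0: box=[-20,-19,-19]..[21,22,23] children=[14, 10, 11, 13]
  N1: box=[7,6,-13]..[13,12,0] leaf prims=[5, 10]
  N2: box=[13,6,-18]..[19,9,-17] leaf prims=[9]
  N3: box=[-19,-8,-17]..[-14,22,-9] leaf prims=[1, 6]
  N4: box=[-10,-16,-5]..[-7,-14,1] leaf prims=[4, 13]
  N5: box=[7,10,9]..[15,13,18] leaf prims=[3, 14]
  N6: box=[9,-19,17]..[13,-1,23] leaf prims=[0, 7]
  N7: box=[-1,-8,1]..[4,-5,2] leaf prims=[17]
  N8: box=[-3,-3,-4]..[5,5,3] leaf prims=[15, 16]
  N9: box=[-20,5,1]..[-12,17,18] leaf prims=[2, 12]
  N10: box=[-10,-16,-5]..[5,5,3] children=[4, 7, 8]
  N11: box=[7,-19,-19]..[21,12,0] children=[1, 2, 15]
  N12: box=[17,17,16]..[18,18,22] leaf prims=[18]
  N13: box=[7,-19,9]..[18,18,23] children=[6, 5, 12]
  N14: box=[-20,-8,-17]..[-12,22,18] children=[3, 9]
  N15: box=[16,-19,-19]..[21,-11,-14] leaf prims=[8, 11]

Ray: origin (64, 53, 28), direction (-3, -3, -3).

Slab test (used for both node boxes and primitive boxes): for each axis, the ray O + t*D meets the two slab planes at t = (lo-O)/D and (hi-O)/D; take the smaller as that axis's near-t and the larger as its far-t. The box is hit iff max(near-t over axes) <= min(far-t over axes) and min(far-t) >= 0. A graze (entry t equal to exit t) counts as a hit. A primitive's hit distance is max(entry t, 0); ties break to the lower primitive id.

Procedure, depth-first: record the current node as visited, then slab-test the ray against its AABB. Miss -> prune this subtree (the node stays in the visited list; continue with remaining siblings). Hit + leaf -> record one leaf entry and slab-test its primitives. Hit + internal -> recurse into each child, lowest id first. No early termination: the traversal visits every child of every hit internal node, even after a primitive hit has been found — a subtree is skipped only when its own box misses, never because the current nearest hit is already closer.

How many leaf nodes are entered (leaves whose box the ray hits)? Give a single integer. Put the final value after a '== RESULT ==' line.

Walk:
N0 x:[43/3,28] y:[31/3,24] z:[5/3,47/3] -> hit [43/3,47/3], descend [10, 11, 13, 14]
  N10 x:[59/3,74/3] y:[16,23] z:[25/3,11] -> miss, prune
  N11 x:[43/3,19] y:[41/3,24] z:[28/3,47/3] -> hit [43/3,47/3], descend [1, 2, 15]
    N1 x:[17,19] y:[41/3,47/3] z:[28/3,41/3] -> miss, prune
    N2 x:[15,17] y:[44/3,47/3] z:[15,46/3] -> hit [15,46/3] leaf, test {P9@t=15}
    N15 x:[43/3,16] y:[64/3,24] z:[14,47/3] -> miss, prune
  N13 x:[46/3,19] y:[35/3,24] z:[5/3,19/3] -> miss, prune
  N14 x:[76/3,28] y:[31/3,61/3] z:[10/3,15] -> miss, prune

8 AABB tests over nodes [0, 10, 11, 1, 2, 15, 13, 14]; 1 leaf entered; closest P9.

== RESULT ==
1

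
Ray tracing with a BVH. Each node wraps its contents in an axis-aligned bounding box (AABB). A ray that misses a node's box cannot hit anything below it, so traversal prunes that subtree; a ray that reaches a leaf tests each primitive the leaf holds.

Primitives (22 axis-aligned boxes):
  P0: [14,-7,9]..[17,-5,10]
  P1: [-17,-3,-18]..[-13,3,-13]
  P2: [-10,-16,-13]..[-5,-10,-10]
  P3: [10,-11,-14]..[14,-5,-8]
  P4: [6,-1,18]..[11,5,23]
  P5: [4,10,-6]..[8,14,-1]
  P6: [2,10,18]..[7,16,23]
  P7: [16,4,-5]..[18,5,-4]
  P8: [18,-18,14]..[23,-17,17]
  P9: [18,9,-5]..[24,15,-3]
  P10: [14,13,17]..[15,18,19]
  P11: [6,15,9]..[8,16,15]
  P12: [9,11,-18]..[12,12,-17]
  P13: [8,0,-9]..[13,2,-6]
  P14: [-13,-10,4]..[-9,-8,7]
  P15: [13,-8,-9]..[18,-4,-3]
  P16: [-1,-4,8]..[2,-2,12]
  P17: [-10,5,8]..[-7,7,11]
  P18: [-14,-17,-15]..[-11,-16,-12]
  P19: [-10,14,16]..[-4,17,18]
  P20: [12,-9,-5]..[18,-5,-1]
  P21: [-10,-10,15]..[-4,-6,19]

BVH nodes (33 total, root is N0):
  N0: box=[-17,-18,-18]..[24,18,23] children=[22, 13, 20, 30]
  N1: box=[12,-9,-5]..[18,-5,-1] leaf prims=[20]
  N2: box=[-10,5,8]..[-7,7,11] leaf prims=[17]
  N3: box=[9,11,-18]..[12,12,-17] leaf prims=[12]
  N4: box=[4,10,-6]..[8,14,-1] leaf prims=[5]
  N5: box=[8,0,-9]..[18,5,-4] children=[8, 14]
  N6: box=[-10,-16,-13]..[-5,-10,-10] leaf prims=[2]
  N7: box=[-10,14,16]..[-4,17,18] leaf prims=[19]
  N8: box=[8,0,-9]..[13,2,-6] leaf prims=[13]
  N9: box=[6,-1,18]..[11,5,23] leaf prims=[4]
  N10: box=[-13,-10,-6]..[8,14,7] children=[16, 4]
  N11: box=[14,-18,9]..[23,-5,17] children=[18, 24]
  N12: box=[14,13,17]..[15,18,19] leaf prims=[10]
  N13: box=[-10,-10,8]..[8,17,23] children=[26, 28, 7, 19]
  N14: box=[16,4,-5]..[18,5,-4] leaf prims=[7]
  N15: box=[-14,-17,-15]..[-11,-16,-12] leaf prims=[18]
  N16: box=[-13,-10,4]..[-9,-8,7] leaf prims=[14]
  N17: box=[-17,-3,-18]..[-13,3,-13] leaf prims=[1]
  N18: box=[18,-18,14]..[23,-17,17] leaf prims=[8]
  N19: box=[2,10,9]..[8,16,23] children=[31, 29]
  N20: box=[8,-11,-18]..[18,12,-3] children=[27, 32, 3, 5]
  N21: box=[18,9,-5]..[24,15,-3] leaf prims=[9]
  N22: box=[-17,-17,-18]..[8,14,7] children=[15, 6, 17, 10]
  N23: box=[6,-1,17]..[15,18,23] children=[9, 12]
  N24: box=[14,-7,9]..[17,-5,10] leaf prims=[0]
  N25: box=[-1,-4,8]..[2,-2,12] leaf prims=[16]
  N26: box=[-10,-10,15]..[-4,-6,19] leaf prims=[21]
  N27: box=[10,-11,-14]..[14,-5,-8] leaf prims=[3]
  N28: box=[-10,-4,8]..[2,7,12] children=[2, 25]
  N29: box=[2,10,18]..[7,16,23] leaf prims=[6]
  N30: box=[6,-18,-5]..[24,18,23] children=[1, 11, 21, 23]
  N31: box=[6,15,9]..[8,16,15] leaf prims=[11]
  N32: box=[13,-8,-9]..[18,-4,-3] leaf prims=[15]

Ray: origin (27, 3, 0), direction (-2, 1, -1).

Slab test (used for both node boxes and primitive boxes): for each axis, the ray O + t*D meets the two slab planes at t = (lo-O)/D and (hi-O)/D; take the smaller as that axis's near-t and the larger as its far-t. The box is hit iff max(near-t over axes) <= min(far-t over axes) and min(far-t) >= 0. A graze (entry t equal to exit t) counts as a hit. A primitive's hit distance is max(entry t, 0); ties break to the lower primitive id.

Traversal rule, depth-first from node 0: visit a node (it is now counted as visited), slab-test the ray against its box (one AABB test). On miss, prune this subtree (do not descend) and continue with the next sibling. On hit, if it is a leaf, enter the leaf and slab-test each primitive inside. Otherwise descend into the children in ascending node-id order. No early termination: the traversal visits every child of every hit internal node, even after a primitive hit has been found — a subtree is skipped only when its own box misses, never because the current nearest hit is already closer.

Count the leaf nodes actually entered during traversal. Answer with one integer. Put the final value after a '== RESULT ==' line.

Traverse from the root:
N0 x:[3/2,22] y:[-21,15] z:[-23,18] -> hit [3/2,15], descend [13, 20, 22, 30]
  N13 x:[19/2,37/2] y:[-13,14] z:[-23,-8] -> miss, prune
  N20 x:[9/2,19/2] y:[-14,9] z:[3,18] -> hit [9/2,9], descend [3, 5, 27, 32]
    N3 x:[15/2,9] y:[8,9] z:[17,18] -> miss, prune
    N5 x:[9/2,19/2] y:[-3,2] z:[4,9] -> miss, prune
    N27 x:[13/2,17/2] y:[-14,-8] z:[8,14] -> miss, prune
    N32 x:[9/2,7] y:[-11,-7] z:[3,9] -> miss, prune
  N22 x:[19/2,22] y:[-20,11] z:[-7,18] -> hit [19/2,11], descend [6, 10, 15, 17]
    N6 x:[16,37/2] y:[-19,-13] z:[10,13] -> miss, prune
    N10 x:[19/2,20] y:[-13,11] z:[-7,6] -> miss, prune
    N15 x:[19,41/2] y:[-20,-19] z:[12,15] -> miss, prune
    N17 x:[20,22] y:[-6,0] z:[13,18] -> miss, prune
  N30 x:[3/2,21/2] y:[-21,15] z:[-23,5] -> hit [3/2,5], descend [1, 11, 21, 23]
    N1 x:[9/2,15/2] y:[-12,-8] z:[1,5] -> miss, prune
    N11 x:[2,13/2] y:[-21,-8] z:[-17,-9] -> miss, prune
    N21 x:[3/2,9/2] y:[6,12] z:[3,5] -> miss, prune
    N23 x:[6,21/2] y:[-4,15] z:[-23,-17] -> miss, prune

17 AABB tests over nodes [0, 13, 20, 3, 5, 27, 32, 22, 6, 10, 15, 17, 30, 1, 11, 21, 23]; 0 leaves entered; closest miss.

== RESULT ==
0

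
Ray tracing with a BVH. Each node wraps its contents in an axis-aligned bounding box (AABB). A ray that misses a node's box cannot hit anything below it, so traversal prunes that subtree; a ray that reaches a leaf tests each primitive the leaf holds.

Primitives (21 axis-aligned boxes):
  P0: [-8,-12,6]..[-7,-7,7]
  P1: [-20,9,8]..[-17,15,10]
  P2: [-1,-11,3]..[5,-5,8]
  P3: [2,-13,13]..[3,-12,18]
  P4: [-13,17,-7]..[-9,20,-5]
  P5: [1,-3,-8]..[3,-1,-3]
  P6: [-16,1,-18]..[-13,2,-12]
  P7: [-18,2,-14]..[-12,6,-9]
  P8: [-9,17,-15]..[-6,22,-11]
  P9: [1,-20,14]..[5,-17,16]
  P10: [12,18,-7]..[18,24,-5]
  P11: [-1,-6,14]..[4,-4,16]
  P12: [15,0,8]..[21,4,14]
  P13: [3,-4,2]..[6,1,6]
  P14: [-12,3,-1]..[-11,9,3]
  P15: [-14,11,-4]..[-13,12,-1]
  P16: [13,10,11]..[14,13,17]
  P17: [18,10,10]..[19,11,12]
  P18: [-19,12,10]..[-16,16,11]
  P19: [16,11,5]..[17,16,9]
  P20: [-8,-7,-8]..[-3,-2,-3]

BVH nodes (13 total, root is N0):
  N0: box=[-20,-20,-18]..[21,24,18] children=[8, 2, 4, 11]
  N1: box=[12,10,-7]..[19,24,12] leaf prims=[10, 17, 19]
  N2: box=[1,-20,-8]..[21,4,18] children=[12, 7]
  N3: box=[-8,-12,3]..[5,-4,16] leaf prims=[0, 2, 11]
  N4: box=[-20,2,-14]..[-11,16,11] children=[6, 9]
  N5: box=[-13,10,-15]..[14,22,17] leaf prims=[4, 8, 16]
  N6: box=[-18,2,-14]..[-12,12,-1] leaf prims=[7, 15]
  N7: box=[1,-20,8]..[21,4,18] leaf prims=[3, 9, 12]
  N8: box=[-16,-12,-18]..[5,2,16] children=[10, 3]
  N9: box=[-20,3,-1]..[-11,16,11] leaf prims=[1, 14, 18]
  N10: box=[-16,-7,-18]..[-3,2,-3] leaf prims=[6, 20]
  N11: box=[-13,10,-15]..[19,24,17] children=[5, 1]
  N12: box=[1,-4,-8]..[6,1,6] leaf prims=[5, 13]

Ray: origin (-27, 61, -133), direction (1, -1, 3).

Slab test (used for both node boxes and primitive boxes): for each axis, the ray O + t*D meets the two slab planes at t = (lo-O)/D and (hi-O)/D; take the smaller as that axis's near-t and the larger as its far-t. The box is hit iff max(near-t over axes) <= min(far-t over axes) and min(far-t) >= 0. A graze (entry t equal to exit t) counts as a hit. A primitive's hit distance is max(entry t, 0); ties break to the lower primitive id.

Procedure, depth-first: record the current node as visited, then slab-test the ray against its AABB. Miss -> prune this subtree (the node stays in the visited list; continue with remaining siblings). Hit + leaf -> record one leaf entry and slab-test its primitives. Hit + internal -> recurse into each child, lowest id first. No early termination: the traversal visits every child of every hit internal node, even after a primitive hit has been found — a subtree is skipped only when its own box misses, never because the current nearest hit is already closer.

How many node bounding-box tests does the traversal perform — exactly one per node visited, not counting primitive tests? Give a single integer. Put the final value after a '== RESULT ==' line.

Trace the traversal:
N0 x:[7,48] y:[37,81] z:[115/3,151/3] -> hit [115/3,48], descend [2, 4, 8, 11]
  N2 x:[28,48] y:[57,81] z:[125/3,151/3] -> miss, prune
  N4 x:[7,16] y:[45,59] z:[119/3,48] -> miss, prune
  N8 x:[11,32] y:[59,73] z:[115/3,149/3] -> miss, prune
  N11 x:[14,46] y:[37,51] z:[118/3,50] -> hit [118/3,46], descend [1, 5]
    N1 x:[39,46] y:[37,51] z:[42,145/3] -> hit [42,46] leaf, test {P10@t=42, P17(miss), P19(miss)}
    N5 x:[14,41] y:[39,51] z:[118/3,50] -> hit [118/3,41] leaf, test {P4(miss), P8(miss), P16(miss)}

Visited [0, 2, 4, 8, 11, 1, 5]. Tests: 7 box, 2 leaf. Nearest: P10.

== RESULT ==
7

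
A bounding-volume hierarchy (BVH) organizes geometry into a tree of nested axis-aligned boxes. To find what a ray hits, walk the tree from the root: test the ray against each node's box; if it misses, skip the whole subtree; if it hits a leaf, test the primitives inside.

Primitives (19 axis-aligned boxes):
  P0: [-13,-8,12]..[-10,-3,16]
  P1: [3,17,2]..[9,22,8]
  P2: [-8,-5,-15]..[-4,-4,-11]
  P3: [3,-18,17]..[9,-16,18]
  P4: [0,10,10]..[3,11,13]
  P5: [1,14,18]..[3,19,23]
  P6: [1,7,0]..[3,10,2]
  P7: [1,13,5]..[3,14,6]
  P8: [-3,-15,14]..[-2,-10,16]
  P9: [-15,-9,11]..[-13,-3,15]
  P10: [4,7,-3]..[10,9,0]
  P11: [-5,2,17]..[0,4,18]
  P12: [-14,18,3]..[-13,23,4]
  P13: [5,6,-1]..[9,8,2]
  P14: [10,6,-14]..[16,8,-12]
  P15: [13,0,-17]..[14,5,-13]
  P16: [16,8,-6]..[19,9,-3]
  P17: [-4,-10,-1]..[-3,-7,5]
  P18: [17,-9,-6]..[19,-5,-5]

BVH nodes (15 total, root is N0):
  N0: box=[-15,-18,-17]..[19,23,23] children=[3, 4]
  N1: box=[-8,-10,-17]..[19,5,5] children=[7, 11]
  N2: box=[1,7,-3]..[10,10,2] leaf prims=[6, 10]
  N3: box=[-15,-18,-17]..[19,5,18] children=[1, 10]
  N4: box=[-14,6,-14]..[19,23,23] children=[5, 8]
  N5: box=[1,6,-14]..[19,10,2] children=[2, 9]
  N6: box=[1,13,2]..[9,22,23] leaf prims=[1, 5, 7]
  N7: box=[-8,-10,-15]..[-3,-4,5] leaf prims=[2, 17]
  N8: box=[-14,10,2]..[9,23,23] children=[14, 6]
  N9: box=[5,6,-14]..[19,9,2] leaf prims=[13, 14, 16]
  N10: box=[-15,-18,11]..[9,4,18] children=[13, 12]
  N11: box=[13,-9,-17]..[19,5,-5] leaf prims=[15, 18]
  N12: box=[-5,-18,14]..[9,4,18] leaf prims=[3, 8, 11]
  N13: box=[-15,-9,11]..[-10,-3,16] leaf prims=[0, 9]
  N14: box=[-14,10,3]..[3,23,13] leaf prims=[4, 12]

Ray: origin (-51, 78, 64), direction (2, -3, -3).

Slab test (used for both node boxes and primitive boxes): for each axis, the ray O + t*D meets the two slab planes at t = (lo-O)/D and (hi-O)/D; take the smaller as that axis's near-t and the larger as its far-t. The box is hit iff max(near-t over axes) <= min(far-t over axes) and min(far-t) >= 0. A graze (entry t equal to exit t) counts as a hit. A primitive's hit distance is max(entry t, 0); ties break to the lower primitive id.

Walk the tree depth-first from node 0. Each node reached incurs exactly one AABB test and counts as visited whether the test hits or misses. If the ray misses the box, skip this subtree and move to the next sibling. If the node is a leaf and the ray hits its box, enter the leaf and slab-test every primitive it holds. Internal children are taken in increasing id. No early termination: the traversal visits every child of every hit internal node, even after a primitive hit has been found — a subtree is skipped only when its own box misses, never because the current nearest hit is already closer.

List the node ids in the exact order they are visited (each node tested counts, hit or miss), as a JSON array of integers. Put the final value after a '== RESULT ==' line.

Walk:
N0 x:[18,35] y:[55/3,32] z:[41/3,27] -> hit [55/3,27], descend [3, 4]
  N3 x:[18,35] y:[73/3,32] z:[46/3,27] -> hit [73/3,27], descend [1, 10]
    N1 x:[43/2,35] y:[73/3,88/3] z:[59/3,27] -> hit [73/3,27], descend [7, 11]
      N7 x:[43/2,24] y:[82/3,88/3] z:[59/3,79/3] -> miss, prune
      N11 x:[32,35] y:[73/3,29] z:[23,27] -> miss, prune
    N10 x:[18,30] y:[74/3,32] z:[46/3,53/3] -> miss, prune
  N4 x:[37/2,35] y:[55/3,24] z:[41/3,26] -> hit [37/2,24], descend [5, 8]
    N5 x:[26,35] y:[68/3,24] z:[62/3,26] -> miss, prune
    N8 x:[37/2,30] y:[55/3,68/3] z:[41/3,62/3] -> hit [37/2,62/3], descend [6, 14]
      N6 x:[26,30] y:[56/3,65/3] z:[41/3,62/3] -> miss, prune
      N14 x:[37/2,27] y:[55/3,68/3] z:[17,61/3] -> hit [37/2,61/3] leaf, test {P4(miss), P12(miss)}

Summary -> nodes [0, 3, 1, 7, 11, 10, 4, 5, 8, 6, 14]; box-tests=11; leaf-entries=1; first=miss

== RESULT ==
[0, 3, 1, 7, 11, 10, 4, 5, 8, 6, 14]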